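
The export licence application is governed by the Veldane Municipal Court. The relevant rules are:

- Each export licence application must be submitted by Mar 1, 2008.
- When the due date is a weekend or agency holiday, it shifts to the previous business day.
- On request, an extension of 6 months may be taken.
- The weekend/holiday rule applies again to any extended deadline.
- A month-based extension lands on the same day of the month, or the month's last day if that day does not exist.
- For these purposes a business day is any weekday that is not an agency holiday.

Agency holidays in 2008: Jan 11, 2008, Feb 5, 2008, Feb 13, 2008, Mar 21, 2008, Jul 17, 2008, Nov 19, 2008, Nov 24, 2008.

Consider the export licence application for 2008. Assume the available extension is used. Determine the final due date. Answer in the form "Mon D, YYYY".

Aug 29, 2008

The stated deadline is Mar 1, 2008.
Mar 1, 2008 is a Saturday, so it moves to the preceding business day, Feb 29, 2008 (Friday).
Add 6 months to Feb 29, 2008: Aug 29, 2008.
Since Aug 29, 2008 is a Friday and not a holiday, the date is unchanged.
Deadline: Aug 29, 2008.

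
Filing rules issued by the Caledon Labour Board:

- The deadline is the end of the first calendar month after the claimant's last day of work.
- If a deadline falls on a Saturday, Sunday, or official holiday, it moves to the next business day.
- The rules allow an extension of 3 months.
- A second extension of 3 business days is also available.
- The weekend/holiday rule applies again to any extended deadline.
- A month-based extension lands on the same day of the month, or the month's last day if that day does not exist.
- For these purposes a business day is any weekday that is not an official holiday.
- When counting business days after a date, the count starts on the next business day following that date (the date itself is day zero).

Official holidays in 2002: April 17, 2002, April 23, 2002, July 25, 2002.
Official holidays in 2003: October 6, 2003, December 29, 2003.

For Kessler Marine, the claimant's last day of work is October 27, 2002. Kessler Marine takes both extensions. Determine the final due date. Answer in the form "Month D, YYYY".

1 month after October 27, 2002 falls in November 2002; the last day of that month is November 30, 2002.
November 30, 2002 falls on a Saturday. Rolling to the next business day gives December 2, 2002, a Monday.
Applying the 3 months extension: 3 months after December 2, 2002 is March 2, 2003.
March 2, 2003 is a Sunday; the next business day is March 3, 2003 (Monday).
Counting 3 further business days from March 3, 2003 reaches March 6, 2003.
March 6, 2003 falls on a Thursday, which is a business day, so no adjustment is needed.
Final deadline: March 6, 2003.

March 6, 2003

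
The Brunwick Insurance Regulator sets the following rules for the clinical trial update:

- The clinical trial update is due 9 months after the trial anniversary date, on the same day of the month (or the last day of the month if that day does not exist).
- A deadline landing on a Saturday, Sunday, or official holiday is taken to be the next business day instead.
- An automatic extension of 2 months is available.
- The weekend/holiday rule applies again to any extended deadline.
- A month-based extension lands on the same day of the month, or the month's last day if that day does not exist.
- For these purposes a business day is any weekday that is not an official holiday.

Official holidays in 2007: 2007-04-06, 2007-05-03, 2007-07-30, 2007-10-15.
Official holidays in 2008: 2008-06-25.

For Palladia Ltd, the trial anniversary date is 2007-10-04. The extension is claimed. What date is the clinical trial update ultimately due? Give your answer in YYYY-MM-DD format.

2008-09-04

9 months after 2007-10-04, on the same day of the month, is 2008-07-04.
2008-07-04 (Friday) is already a business day.
The 2 months extension carries 2008-07-04 to 2008-09-04.
2008-09-04 (Thursday) is already a business day.
Deadline: 2008-09-04.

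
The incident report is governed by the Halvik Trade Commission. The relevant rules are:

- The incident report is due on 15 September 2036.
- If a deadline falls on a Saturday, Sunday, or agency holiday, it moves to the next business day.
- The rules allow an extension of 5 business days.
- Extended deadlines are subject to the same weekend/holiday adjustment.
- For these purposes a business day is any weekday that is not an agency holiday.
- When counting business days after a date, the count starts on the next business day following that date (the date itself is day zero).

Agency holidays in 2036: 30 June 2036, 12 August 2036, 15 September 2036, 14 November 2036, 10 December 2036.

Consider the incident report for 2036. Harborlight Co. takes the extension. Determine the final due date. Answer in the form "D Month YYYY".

Start from the fixed due date, 15 September 2036.
15 September 2036 is a listed holiday, so it moves to the next business day, 16 September 2036 (Tuesday).
Counting 5 further business days from 16 September 2036 reaches 23 September 2036.
Since 23 September 2036 is a Tuesday and not a holiday, the date is unchanged.
The final due date is 23 September 2036.

23 September 2036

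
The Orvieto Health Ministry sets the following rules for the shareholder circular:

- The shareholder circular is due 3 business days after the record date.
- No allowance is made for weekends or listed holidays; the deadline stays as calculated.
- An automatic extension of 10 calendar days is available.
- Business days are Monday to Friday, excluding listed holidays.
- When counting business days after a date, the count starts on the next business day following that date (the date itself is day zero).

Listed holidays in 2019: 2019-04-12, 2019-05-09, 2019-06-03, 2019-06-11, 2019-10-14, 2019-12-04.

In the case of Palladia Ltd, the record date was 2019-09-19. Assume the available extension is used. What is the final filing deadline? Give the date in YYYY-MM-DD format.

3 business days after 2019-09-19, excluding weekends and holidays, is 2019-09-24.
2019-09-24 is a Tuesday; no weekend or holiday adjustment applies.
Add the 10 calendar-day extension to 2019-09-24: 2019-10-04.
No adjustment is made for weekends or holidays, so 2019-10-04 stands.
Final deadline: 2019-10-04.

2019-10-04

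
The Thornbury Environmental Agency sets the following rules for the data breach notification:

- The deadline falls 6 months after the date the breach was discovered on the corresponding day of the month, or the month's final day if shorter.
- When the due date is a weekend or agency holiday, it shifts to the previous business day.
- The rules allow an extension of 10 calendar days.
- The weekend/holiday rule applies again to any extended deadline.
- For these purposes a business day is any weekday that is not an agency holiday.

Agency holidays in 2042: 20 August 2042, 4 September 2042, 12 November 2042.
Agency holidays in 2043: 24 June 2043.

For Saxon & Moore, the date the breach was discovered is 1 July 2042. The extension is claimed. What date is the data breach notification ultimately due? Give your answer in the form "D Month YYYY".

9 January 2043

Moving 6 months forward from 1 July 2042 on the corresponding day gives 1 January 2043.
1 January 2043 (Thursday) is already a business day.
Add the 10 calendar-day extension to 1 January 2043: 11 January 2043.
11 January 2043 is a Sunday; the preceding business day is 9 January 2043 (Friday).
Deadline: 9 January 2043.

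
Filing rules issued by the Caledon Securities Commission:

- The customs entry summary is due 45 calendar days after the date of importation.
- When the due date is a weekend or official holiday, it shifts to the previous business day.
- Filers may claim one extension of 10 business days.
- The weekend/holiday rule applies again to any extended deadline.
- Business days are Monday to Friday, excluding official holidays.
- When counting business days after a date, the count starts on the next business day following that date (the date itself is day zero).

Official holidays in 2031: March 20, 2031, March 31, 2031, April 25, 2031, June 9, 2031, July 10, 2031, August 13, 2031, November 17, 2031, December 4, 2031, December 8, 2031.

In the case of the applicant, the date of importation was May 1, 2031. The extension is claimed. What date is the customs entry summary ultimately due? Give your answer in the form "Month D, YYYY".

45 calendar days after May 1, 2031 is June 15, 2031.
Because June 15, 2031 is a Sunday, the deadline becomes June 13, 2031 (Friday).
Applying the 10-business-day extension: 10 business days after June 13, 2031 is June 27, 2031.
June 27, 2031 (Friday) is already a business day.
The final due date is June 27, 2031.

June 27, 2031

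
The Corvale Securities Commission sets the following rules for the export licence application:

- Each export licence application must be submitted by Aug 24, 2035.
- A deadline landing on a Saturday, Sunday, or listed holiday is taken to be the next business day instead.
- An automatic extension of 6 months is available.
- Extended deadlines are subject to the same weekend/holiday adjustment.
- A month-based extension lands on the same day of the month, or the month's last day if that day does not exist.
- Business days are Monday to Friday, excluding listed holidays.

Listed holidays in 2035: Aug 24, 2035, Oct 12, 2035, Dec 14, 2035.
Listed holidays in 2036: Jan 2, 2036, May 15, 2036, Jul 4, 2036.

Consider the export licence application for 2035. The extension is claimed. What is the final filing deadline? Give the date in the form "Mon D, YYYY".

Start from the fixed due date, Aug 24, 2035.
Aug 24, 2035 is a listed holiday; the next business day is Aug 27, 2035 (Monday).
Applying the 6 months extension: 6 months after Aug 27, 2035 is Feb 27, 2036.
Feb 27, 2036 is a Wednesday and not a listed holiday, so it stands.
Deadline: Feb 27, 2036.

Feb 27, 2036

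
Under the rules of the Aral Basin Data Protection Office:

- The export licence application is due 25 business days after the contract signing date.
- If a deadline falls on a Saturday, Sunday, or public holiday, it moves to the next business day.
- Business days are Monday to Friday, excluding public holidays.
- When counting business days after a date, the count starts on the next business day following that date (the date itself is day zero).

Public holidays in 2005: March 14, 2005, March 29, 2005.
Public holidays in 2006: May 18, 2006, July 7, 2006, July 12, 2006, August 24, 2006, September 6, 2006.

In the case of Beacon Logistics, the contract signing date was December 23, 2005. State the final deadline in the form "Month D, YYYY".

Counting 25 business days after December 23, 2005 (skipping weekends and listed holidays) reaches January 27, 2006.
Since January 27, 2006 is a Friday and not a holiday, the date is unchanged.
So the filing is due January 27, 2006.

January 27, 2006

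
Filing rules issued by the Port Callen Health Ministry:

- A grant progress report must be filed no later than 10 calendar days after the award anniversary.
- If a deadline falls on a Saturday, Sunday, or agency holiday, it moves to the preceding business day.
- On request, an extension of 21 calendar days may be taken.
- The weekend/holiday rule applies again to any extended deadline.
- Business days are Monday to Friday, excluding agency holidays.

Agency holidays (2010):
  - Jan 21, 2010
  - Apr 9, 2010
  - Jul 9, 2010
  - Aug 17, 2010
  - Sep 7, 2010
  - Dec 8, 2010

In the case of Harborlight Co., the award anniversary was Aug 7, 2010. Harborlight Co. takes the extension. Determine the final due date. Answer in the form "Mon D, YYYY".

Sep 6, 2010

Trigger date Aug 7, 2010 + 10 calendar days = Aug 17, 2010.
Aug 17, 2010 is a listed holiday, so it moves to the preceding business day, Aug 16, 2010 (Monday).
With the 21-day extension, Aug 16, 2010 becomes Sep 6, 2010.
Sep 6, 2010 is a Monday and not a listed holiday, so it stands.
Final deadline: Sep 6, 2010.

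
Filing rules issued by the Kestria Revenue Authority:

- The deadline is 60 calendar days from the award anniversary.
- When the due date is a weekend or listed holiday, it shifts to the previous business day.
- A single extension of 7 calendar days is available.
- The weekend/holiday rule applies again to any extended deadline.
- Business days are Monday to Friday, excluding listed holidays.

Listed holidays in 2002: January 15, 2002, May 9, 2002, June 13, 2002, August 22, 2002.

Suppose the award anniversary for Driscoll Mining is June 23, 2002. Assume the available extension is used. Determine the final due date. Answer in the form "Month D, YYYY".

August 28, 2002

Trigger date June 23, 2002 + 60 calendar days = August 22, 2002.
August 22, 2002 is a listed holiday; the preceding business day is August 21, 2002 (Wednesday).
Applying the 7-calendar-day extension: August 21, 2002 + 7 days = August 28, 2002.
Since August 28, 2002 is a Wednesday and not a holiday, the date is unchanged.
So the filing is due August 28, 2002.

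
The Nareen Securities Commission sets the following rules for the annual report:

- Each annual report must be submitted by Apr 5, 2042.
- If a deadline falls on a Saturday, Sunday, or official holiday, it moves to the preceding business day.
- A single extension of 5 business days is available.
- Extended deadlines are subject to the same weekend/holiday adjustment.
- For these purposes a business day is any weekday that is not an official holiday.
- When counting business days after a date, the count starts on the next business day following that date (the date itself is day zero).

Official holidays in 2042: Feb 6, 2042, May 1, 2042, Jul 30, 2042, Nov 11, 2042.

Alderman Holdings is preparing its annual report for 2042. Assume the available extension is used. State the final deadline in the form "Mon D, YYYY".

Start from the fixed due date, Apr 5, 2042.
Apr 5, 2042 is a Saturday; the preceding business day is Apr 4, 2042 (Friday).
Applying the 5-business-day extension: 5 business days after Apr 4, 2042 is Apr 11, 2042.
Apr 11, 2042 (Friday) is already a business day.
Final deadline: Apr 11, 2042.

Apr 11, 2042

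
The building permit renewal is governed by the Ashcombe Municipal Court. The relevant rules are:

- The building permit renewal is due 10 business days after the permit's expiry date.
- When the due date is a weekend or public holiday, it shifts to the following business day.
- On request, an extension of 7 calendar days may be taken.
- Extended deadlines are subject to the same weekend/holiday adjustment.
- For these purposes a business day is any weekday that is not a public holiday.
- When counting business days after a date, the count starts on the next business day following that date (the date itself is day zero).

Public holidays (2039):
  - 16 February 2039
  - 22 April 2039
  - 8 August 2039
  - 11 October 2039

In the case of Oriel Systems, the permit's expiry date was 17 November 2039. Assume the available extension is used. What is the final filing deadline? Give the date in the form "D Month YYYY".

10 business days after 17 November 2039, excluding weekends and holidays, is 1 December 2039.
1 December 2039 is a Thursday and not a listed holiday, so it stands.
Applying the 7-calendar-day extension: 1 December 2039 + 7 days = 8 December 2039.
8 December 2039 is a Thursday and not a listed holiday, so it stands.
So the filing is due 8 December 2039.

8 December 2039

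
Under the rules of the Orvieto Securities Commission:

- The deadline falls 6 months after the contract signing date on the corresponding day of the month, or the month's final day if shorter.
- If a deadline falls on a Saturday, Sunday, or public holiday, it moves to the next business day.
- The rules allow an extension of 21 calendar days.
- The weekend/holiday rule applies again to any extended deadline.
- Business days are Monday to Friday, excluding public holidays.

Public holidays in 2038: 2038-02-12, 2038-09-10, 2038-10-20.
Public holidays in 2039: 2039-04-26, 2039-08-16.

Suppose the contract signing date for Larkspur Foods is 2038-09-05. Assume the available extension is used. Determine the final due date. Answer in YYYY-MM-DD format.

Moving 6 months forward from 2038-09-05 on the corresponding day gives 2039-03-05.
2039-03-05 is a Saturday, so it moves to the next business day, 2039-03-07 (Monday).
Applying the 21-calendar-day extension: 2039-03-07 + 21 days = 2039-03-28.
2039-03-28 is a Monday and not a listed holiday, so it stands.
Deadline: 2039-03-28.

2039-03-28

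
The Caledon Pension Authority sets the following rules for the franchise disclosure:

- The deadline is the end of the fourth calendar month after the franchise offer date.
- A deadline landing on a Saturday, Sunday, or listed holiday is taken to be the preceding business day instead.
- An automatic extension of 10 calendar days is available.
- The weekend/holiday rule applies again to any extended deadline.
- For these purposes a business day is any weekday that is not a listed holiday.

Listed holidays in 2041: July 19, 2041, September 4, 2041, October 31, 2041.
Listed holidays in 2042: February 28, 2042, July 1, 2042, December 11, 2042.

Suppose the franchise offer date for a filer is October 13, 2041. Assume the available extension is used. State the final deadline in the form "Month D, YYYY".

4 months after October 13, 2041 falls in February 2042; the last day of that month is February 28, 2042.
February 28, 2042 is a listed holiday, so it moves to the preceding business day, February 27, 2042 (Thursday).
The 10-calendar-day extension moves the deadline from February 27, 2042 to March 9, 2042.
March 9, 2042 is a Sunday; the preceding business day is March 7, 2042 (Friday).
Deadline: March 7, 2042.

March 7, 2042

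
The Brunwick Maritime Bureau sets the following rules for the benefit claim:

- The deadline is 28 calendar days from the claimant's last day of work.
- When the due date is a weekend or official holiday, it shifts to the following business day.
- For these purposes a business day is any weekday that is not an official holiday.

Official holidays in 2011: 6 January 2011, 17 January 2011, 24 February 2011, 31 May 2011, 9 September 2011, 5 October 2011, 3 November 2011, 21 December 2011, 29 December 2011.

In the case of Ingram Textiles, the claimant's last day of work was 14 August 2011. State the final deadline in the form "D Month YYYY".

12 September 2011

Trigger date 14 August 2011 + 28 calendar days = 11 September 2011.
11 September 2011 is a Sunday, so it moves to the next business day, 12 September 2011 (Monday).
Final deadline: 12 September 2011.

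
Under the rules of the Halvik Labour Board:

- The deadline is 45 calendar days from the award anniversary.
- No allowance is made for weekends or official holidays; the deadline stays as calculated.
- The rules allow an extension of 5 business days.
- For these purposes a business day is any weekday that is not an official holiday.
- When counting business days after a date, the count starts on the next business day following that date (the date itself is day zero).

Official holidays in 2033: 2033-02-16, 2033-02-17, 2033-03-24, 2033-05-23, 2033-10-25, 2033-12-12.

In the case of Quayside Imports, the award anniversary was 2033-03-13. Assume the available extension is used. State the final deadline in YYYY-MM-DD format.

From 2033-03-13, 45 calendar days later is 2033-04-27.
2033-04-27 falls on a Wednesday. The rules make no weekend/holiday allowance, so it remains 2033-04-27.
The 5-business-day extension runs from 2033-04-27 to 2033-05-04.
2033-05-04 falls on a Wednesday. The rules make no weekend/holiday allowance, so it remains 2033-05-04.
Deadline: 2033-05-04.

2033-05-04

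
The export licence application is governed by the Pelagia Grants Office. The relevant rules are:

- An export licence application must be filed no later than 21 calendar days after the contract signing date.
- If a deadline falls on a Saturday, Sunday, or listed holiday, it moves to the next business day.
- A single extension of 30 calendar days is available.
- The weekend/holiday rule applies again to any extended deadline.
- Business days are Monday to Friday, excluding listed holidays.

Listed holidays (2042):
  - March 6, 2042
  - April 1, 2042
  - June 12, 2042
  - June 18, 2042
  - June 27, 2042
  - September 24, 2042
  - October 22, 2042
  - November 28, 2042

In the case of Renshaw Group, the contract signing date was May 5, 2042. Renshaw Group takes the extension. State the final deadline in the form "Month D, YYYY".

June 25, 2042

21 calendar days after May 5, 2042 is May 26, 2042.
Since May 26, 2042 is a Monday and not a holiday, the date is unchanged.
With the 30-day extension, May 26, 2042 becomes June 25, 2042.
Since June 25, 2042 is a Wednesday and not a holiday, the date is unchanged.
Deadline: June 25, 2042.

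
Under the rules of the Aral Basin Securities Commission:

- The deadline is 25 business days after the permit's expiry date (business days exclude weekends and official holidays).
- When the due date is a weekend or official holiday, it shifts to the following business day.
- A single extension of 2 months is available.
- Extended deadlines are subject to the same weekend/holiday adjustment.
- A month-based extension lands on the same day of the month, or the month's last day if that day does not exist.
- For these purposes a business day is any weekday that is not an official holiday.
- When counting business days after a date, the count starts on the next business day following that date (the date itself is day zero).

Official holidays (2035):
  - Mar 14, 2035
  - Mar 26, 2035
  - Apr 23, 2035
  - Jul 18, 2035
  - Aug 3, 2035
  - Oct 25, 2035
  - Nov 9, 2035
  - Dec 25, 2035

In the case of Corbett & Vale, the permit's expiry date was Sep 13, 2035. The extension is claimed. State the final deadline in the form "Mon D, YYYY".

Dec 18, 2035

25 business days after Sep 13, 2035, excluding weekends and holidays, is Oct 18, 2035.
Oct 18, 2035 falls on a Thursday, which is a business day, so no adjustment is needed.
The 2 months extension carries Oct 18, 2035 to Dec 18, 2035.
Dec 18, 2035 (Tuesday) is already a business day.
So the filing is due Dec 18, 2035.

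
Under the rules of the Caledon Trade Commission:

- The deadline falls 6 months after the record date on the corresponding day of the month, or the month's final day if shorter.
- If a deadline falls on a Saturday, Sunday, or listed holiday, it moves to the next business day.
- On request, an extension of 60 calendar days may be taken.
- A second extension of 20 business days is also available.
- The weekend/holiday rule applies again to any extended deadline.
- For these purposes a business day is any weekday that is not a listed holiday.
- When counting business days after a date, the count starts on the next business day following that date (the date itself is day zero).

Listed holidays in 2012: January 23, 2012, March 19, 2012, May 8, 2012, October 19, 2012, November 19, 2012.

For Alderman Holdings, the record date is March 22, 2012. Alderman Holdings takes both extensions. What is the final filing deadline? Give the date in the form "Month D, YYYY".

6 months after March 22, 2012, on the same day of the month, is September 22, 2012.
Because September 22, 2012 is a Saturday, the deadline becomes September 24, 2012 (Monday).
Applying the 60-calendar-day extension: September 24, 2012 + 60 days = November 23, 2012.
November 23, 2012 is a Friday and not a listed holiday, so it stands.
The 20-business-day extension runs from November 23, 2012 to December 21, 2012.
December 21, 2012 is a Friday and not a listed holiday, so it stands.
The final due date is December 21, 2012.

December 21, 2012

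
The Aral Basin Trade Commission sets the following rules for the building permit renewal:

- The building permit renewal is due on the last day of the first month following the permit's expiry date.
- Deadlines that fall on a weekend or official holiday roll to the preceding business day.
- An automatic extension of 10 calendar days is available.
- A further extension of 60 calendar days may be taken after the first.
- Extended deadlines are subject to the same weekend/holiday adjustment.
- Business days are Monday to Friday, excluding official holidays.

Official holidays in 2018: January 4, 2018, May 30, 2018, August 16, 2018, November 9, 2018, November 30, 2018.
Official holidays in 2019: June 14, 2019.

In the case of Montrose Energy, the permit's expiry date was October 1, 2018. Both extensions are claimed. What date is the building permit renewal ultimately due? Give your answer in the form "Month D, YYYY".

February 5, 2019

The first month after October 1, 2018 is November 2018, whose last day is November 30, 2018.
November 30, 2018 is a listed holiday, so it moves to the preceding business day, November 29, 2018 (Thursday).
The 10-calendar-day extension moves the deadline from November 29, 2018 to December 9, 2018.
December 9, 2018 is a Sunday, so it moves to the preceding business day, December 7, 2018 (Friday).
With the 60-day extension, December 7, 2018 becomes February 5, 2019.
February 5, 2019 falls on a Tuesday, which is a business day, so no adjustment is needed.
The final due date is February 5, 2019.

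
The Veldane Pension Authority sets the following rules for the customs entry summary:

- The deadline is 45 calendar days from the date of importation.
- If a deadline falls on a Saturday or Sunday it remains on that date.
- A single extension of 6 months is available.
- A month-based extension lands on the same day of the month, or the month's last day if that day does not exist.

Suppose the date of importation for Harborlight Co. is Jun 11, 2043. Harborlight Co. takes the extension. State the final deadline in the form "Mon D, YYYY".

Jan 26, 2044

45 calendar days after Jun 11, 2043 is Jul 26, 2043.
No adjustment is made for weekends or holidays, so Jul 26, 2043 stands.
The 6 months extension carries Jul 26, 2043 to Jan 26, 2044.
Jan 26, 2044 is a Tuesday; no weekend or holiday adjustment applies.
The final due date is Jan 26, 2044.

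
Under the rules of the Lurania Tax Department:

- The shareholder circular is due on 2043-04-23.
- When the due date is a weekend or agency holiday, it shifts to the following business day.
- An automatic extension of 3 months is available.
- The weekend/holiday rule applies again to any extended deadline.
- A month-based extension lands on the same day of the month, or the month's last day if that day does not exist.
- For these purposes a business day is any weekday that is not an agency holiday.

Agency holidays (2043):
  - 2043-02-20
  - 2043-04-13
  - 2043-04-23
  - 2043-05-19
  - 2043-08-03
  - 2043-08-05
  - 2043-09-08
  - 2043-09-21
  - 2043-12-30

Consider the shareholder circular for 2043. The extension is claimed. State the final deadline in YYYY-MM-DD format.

2043-07-24

Start from the fixed due date, 2043-04-23.
2043-04-23 is a listed holiday; the next business day is 2043-04-24 (Friday).
Applying the 3 months extension: 3 months after 2043-04-24 is 2043-07-24.
2043-07-24 falls on a Friday, which is a business day, so no adjustment is needed.
Final deadline: 2043-07-24.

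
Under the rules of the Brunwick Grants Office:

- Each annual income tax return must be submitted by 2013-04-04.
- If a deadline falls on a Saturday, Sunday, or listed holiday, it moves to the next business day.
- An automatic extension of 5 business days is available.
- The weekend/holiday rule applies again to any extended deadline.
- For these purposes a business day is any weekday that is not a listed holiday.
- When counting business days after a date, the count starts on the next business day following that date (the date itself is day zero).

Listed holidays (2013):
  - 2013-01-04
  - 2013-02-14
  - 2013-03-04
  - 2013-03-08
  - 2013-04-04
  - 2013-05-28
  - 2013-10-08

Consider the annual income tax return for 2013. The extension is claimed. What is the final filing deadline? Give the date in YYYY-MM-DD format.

The statutory due date is 2013-04-04.
2013-04-04 is a listed holiday; the next business day is 2013-04-05 (Friday).
Applying the 5-business-day extension: 5 business days after 2013-04-05 is 2013-04-12.
2013-04-12 is a Friday and not a listed holiday, so it stands.
The final due date is 2013-04-12.

2013-04-12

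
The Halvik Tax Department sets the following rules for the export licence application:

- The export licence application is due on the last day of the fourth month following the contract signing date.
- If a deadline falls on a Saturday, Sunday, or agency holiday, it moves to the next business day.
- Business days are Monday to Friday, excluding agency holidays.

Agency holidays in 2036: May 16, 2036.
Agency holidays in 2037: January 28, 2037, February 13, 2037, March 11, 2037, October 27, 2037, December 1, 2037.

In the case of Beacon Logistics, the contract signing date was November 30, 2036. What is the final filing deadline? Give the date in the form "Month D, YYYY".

March 31, 2037

The fourth month after November 30, 2036 is March 2037, whose last day is March 31, 2037.
Since March 31, 2037 is a Tuesday and not a holiday, the date is unchanged.
The final due date is March 31, 2037.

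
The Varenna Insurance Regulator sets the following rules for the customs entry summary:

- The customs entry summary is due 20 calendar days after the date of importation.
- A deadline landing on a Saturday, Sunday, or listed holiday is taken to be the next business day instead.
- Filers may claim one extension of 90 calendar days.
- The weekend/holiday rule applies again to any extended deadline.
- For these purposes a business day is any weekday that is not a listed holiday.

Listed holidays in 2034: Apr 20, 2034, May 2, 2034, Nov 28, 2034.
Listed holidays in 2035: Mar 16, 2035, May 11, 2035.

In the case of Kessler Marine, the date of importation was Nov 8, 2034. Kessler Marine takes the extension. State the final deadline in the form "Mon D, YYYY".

Feb 27, 2035

Trigger date Nov 8, 2034 + 20 calendar days = Nov 28, 2034.
Nov 28, 2034 falls on a listed holiday. Rolling to the next business day gives Nov 29, 2034, a Wednesday.
Add the 90 calendar-day extension to Nov 29, 2034: Feb 27, 2035.
Feb 27, 2035 (Tuesday) is already a business day.
Final deadline: Feb 27, 2035.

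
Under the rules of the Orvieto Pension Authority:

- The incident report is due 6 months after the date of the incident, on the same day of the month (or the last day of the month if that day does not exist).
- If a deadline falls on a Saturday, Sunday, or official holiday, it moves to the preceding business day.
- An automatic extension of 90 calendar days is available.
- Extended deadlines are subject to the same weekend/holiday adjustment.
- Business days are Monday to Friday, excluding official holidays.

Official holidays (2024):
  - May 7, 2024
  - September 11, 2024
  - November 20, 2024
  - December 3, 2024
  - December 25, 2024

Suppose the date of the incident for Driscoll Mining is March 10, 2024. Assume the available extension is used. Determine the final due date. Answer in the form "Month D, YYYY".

Moving 6 months forward from March 10, 2024 on the corresponding day gives September 10, 2024.
September 10, 2024 falls on a Tuesday, which is a business day, so no adjustment is needed.
Applying the 90-calendar-day extension: September 10, 2024 + 90 days = December 9, 2024.
December 9, 2024 falls on a Monday, which is a business day, so no adjustment is needed.
Final deadline: December 9, 2024.

December 9, 2024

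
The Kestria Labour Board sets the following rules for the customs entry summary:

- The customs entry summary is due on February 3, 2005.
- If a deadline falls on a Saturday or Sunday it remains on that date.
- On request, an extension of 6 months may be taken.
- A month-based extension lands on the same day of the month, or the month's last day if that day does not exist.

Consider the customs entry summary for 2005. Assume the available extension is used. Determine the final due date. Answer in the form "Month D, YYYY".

August 3, 2005

The statutory due date is February 3, 2005.
February 3, 2005 is a Thursday; no weekend or holiday adjustment applies.
Add 6 months to February 3, 2005: August 3, 2005.
No adjustment is made for weekends or holidays, so August 3, 2005 stands.
So the filing is due August 3, 2005.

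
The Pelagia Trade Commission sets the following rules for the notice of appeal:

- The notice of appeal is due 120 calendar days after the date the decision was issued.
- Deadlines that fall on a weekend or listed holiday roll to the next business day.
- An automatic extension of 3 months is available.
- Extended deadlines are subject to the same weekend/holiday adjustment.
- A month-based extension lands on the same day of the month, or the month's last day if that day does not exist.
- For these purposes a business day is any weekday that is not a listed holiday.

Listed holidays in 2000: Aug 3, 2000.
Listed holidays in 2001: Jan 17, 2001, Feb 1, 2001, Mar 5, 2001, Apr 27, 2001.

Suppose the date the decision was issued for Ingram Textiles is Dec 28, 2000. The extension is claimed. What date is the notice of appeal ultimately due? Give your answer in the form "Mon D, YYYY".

From Dec 28, 2000, 120 calendar days later is Apr 27, 2001.
Apr 27, 2001 is a listed holiday; the next business day is Apr 30, 2001 (Monday).
Add 3 months to Apr 30, 2001: Jul 30, 2001.
Since Jul 30, 2001 is a Monday and not a holiday, the date is unchanged.
So the filing is due Jul 30, 2001.

Jul 30, 2001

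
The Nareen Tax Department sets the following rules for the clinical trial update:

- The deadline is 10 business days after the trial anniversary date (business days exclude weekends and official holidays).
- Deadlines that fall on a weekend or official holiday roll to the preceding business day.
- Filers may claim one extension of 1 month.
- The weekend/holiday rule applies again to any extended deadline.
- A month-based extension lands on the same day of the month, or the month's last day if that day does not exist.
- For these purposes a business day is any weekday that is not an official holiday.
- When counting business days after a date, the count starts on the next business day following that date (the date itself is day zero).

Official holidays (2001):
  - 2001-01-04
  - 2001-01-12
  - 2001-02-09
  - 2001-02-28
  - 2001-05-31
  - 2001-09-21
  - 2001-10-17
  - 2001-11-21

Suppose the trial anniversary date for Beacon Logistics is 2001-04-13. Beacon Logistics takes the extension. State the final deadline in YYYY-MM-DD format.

Starting the day after 2001-04-13 and counting 10 business days lands on 2001-04-27.
2001-04-27 is a Friday and not a listed holiday, so it stands.
Applying the 1 month extension: 1 month after 2001-04-27 is 2001-05-27.
2001-05-27 falls on a Sunday. Rolling to the preceding business day gives 2001-05-25, a Friday.
Deadline: 2001-05-25.

2001-05-25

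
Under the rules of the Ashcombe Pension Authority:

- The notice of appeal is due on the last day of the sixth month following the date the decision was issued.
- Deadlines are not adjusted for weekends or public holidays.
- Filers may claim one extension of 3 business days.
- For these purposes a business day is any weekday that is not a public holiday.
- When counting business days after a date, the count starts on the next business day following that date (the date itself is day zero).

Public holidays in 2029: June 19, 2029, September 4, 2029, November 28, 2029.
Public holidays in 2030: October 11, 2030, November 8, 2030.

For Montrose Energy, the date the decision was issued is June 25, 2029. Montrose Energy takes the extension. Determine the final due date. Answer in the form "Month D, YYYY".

6 months after June 25, 2029 falls in December 2029; the last day of that month is December 31, 2029.
December 31, 2029 is a Monday; no weekend or holiday adjustment applies.
The 3-business-day extension runs from December 31, 2029 to January 3, 2030.
No adjustment is made for weekends or holidays, so January 3, 2030 stands.
Deadline: January 3, 2030.

January 3, 2030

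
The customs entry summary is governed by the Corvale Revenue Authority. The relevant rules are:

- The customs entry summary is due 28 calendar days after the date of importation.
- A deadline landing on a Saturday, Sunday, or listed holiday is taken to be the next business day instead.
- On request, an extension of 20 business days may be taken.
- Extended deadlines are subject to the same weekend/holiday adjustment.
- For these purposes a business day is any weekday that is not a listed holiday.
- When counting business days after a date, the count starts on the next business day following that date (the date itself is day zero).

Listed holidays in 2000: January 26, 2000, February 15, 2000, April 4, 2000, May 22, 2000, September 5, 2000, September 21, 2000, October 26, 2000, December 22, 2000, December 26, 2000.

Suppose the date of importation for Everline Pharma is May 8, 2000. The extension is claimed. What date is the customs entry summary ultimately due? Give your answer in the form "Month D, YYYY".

July 3, 2000

28 calendar days after May 8, 2000 is June 5, 2000.
Since June 5, 2000 is a Monday and not a holiday, the date is unchanged.
The 20-business-day extension runs from June 5, 2000 to July 3, 2000.
July 3, 2000 is a Monday and not a listed holiday, so it stands.
The final due date is July 3, 2000.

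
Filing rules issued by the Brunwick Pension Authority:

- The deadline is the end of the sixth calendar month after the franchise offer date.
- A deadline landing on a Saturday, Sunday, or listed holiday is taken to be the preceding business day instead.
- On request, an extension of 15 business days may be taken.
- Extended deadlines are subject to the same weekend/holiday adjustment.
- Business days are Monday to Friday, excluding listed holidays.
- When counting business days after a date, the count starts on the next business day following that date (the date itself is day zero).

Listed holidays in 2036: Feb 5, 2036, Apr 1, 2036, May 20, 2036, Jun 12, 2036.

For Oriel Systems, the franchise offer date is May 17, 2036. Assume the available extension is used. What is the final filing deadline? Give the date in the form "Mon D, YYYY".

Dec 19, 2036

6 months after May 17, 2036 falls in November 2036; the last day of that month is Nov 30, 2036.
Nov 30, 2036 is a Sunday, so it moves to the preceding business day, Nov 28, 2036 (Friday).
Counting 15 further business days from Nov 28, 2036 reaches Dec 19, 2036.
Dec 19, 2036 (Friday) is already a business day.
Deadline: Dec 19, 2036.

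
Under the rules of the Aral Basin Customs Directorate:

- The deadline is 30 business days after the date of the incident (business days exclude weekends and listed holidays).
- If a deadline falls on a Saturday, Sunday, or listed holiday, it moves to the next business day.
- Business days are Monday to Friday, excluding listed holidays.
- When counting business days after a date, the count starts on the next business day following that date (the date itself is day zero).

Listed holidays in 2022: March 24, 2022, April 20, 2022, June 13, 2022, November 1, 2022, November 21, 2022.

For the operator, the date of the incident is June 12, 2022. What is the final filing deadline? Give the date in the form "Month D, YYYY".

Starting the day after June 12, 2022 and counting 30 business days lands on July 25, 2022.
Since July 25, 2022 is a Monday and not a holiday, the date is unchanged.
Final deadline: July 25, 2022.

July 25, 2022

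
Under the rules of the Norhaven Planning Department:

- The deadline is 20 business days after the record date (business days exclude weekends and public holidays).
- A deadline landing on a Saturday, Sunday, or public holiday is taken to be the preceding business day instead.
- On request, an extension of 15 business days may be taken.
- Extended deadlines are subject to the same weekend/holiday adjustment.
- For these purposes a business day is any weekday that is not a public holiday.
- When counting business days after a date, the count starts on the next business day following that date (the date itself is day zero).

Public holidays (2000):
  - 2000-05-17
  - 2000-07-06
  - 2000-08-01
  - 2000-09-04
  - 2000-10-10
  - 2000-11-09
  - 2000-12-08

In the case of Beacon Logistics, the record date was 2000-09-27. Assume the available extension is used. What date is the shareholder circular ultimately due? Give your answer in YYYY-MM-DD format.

2000-11-17

Starting the day after 2000-09-27 and counting 20 business days lands on 2000-10-26.
2000-10-26 (Thursday) is already a business day.
The 15-business-day extension runs from 2000-10-26 to 2000-11-17.
2000-11-17 (Friday) is already a business day.
Deadline: 2000-11-17.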